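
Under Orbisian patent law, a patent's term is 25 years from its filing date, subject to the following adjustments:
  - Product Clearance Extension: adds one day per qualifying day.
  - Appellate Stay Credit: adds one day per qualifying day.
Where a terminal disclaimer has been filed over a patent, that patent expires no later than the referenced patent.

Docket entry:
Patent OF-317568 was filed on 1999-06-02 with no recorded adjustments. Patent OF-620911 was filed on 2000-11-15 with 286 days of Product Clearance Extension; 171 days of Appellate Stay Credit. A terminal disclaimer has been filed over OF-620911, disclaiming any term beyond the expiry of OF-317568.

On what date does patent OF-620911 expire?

Natural term of OF-620911:
  Base: filing + 25 years → 15 November 2025.
  Product Clearance Extension: +286 days → 28 August 2026.
  Appellate Stay Credit: +171 days → 15 February 2027.
Expiry of referenced patent OF-317568:
  Base: filing + 25 years → 2 June 2024.
Terminal disclaimer: OF-620911 expires on the earlier of 15 February 2027 and 2 June 2024.

2024-06-02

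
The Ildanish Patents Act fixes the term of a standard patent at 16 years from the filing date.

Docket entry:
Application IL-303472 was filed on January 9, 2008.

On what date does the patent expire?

Filing date + 16 years → 9 January 2024.

2024-01-09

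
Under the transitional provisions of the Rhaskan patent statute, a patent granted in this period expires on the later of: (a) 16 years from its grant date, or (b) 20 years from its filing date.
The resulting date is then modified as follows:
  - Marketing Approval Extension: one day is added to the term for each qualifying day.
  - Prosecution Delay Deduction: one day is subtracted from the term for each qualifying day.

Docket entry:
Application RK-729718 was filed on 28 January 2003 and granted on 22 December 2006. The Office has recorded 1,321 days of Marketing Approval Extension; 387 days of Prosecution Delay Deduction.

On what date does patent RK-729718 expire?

(a) grant + 16 years → 22 December 2022.
(b) filing + 20 years → 28 January 2023.
Later of the two: 28 January 2023.
Marketing Approval Extension: +1321 days → 10 September 2026.
Prosecution Delay Deduction: −387 days → 19 August 2025.

2025-08-19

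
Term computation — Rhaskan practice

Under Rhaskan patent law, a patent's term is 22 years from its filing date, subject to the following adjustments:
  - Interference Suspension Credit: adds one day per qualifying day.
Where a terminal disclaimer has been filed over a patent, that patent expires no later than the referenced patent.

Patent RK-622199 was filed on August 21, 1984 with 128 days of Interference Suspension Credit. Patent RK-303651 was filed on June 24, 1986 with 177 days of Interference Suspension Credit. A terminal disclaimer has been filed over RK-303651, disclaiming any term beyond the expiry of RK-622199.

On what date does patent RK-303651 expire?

Natural term of RK-303651:
  Base: filing + 22 years → 24 June 2008.
  Interference Suspension Credit: +177 days → 18 December 2008.
Expiry of referenced patent RK-622199:
  Base: filing + 22 years → 21 August 2006.
  Interference Suspension Credit: +128 days → 27 December 2006.
Terminal disclaimer: RK-303651 expires on the earlier of 18 December 2008 and 27 December 2006.

December 27, 2006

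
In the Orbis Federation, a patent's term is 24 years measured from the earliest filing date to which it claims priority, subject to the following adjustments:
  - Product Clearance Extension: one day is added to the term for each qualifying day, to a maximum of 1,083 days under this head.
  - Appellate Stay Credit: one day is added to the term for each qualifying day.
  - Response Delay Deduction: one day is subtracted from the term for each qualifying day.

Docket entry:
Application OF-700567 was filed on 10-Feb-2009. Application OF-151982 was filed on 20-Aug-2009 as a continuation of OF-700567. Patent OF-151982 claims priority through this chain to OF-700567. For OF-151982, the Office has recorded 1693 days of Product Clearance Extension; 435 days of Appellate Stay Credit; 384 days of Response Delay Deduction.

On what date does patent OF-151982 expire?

March 20, 2036

Earliest priority filing: 10 February 2009.
Base term: 10 February 2009 + 24 years → 10 February 2033.
Product Clearance Extension: 1693 days claimed exceeds the 1083-day cap, so +1083 days → 29 January 2036.
Appellate Stay Credit: +435 days → 8 April 2037.
Response Delay Deduction: −384 days → 20 March 2036.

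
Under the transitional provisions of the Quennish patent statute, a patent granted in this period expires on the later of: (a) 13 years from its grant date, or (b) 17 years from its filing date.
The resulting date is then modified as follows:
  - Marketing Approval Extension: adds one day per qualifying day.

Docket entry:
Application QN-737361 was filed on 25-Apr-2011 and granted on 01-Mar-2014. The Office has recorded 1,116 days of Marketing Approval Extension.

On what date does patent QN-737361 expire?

2031-05-16

(a) grant + 13 years → 1 March 2027.
(b) filing + 17 years → 25 April 2028.
Later of the two: 25 April 2028.
Marketing Approval Extension: +1116 days → 16 May 2031.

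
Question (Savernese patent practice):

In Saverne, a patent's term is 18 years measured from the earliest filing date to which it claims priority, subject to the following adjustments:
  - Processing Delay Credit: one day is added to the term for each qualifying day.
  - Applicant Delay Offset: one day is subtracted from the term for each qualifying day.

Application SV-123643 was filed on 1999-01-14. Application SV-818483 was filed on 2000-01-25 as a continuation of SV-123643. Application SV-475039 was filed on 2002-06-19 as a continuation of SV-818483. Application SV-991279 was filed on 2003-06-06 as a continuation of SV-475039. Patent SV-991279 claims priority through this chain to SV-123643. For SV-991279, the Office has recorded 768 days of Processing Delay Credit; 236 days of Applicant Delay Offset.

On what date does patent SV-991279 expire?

Earliest priority filing: 14 January 1999.
Base term: 14 January 1999 + 18 years → 14 January 2017.
Processing Delay Credit: +768 days → 21 February 2019.
Applicant Delay Offset: −236 days → 30 June 2018.

June 30, 2018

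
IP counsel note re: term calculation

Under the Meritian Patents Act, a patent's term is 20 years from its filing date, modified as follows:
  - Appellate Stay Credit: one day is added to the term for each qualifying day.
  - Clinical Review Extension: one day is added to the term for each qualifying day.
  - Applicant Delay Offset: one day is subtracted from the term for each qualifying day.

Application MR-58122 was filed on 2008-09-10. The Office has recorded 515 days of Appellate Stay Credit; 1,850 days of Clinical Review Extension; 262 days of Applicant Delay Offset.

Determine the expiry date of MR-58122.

June 14, 2034

Base term: filing date + 20 years → 10 September 2028.
Appellate Stay Credit: +515 days → 7 February 2030.
Clinical Review Extension: +1850 days → 3 March 2035.
Applicant Delay Offset: −262 days → 14 June 2034.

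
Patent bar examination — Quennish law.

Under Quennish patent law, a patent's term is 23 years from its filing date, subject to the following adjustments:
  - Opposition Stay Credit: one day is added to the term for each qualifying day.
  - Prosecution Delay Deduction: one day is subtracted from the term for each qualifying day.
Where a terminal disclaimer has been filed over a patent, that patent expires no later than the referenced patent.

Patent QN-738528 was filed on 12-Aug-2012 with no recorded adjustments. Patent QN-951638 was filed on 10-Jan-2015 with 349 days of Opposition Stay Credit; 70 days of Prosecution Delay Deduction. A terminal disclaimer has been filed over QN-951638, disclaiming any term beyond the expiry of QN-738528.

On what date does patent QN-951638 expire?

Natural term of QN-951638:
  Base: filing + 23 years → 10 January 2038.
  Opposition Stay Credit: +349 days → 25 December 2038.
  Prosecution Delay Deduction: −70 days → 16 October 2038.
Expiry of referenced patent QN-738528:
  Base: filing + 23 years → 12 August 2035.
Terminal disclaimer: QN-951638 expires on the earlier of 16 October 2038 and 12 August 2035.

August 12, 2035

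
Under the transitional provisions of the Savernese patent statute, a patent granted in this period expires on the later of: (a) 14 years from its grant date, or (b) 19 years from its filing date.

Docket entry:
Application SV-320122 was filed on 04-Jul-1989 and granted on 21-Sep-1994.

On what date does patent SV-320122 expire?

2008-09-21

(a) grant + 14 years → 21 September 2008.
(b) filing + 19 years → 4 July 2008.
Later of the two: 21 September 2008.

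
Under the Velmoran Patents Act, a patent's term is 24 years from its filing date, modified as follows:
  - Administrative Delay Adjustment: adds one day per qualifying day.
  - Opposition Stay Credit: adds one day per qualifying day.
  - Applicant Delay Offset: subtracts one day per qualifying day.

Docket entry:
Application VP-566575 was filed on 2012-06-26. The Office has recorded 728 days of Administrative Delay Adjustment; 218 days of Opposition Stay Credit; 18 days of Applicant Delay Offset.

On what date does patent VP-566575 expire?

Base term: filing date + 24 years → 26 June 2036.
Administrative Delay Adjustment: +728 days → 24 June 2038.
Opposition Stay Credit: +218 days → 28 January 2039.
Applicant Delay Offset: −18 days → 10 January 2039.

January 10, 2039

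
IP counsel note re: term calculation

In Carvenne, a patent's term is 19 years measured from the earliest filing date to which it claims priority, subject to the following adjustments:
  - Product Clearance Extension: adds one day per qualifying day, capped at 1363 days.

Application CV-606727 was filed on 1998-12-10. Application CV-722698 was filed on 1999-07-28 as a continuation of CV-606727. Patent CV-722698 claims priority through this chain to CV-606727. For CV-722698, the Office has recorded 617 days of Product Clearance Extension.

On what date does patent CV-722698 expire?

2019-08-19

Earliest priority filing: 10 December 1998.
Base term: 10 December 1998 + 19 years → 10 December 2017.
Product Clearance Extension: 617 days (within the 1363-day cap) → +617 days → 19 August 2019.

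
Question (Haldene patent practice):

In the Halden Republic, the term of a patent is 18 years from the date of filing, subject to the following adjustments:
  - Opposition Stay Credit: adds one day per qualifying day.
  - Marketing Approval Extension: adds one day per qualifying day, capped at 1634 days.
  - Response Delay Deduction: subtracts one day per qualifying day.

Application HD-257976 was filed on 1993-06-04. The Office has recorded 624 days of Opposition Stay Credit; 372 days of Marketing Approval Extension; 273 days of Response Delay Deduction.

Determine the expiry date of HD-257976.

2013-05-27

Base term: filing date + 18 years → 4 June 2011.
Opposition Stay Credit: +624 days → 17 February 2013.
Marketing Approval Extension: 372 days (within the 1634-day cap) → +372 days → 24 February 2014.
Response Delay Deduction: −273 days → 27 May 2013.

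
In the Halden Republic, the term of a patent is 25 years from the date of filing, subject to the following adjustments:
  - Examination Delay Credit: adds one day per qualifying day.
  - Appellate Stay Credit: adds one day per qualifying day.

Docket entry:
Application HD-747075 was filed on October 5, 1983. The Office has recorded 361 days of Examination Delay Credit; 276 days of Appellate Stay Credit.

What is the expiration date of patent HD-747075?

July 4, 2010

Base term: filing date + 25 years → 5 October 2008.
Examination Delay Credit: +361 days → 1 October 2009.
Appellate Stay Credit: +276 days → 4 July 2010.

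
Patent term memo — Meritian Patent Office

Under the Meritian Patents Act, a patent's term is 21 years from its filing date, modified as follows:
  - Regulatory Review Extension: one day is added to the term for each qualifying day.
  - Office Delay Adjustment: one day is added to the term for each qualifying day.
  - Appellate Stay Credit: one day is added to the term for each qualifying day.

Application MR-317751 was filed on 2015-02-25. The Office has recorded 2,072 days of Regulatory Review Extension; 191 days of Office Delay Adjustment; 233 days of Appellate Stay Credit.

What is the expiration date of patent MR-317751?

Base term: filing date + 21 years → 25 February 2036.
Regulatory Review Extension: +2072 days → 28 October 2041.
Office Delay Adjustment: +191 days → 7 May 2042.
Appellate Stay Credit: +233 days → 26 December 2042.

2042-12-26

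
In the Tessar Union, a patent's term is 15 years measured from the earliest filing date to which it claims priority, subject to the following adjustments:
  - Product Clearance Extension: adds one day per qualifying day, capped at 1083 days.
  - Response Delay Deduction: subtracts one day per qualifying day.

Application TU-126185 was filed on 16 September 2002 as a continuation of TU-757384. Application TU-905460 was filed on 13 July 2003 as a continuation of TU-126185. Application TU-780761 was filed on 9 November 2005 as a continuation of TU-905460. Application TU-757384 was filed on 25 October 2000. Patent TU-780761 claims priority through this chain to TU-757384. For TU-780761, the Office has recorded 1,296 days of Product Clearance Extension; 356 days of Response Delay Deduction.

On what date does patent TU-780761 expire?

October 21, 2017

Earliest priority filing: 25 October 2000.
Base term: 25 October 2000 + 15 years → 25 October 2015.
Product Clearance Extension: 1296 days claimed exceeds the 1083-day cap, so +1083 days → 12 October 2018.
Response Delay Deduction: −356 days → 21 October 2017.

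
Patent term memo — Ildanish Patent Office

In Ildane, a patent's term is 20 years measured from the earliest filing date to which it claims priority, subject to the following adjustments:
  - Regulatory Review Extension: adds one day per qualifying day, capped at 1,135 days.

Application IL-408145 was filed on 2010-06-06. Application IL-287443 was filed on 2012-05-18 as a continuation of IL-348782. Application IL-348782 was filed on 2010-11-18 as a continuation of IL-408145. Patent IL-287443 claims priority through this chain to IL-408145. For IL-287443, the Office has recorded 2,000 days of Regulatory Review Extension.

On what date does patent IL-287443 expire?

2033-07-15

Earliest priority filing: 6 June 2010.
Base term: 6 June 2010 + 20 years → 6 June 2030.
Regulatory Review Extension: 2000 days claimed exceeds the 1135-day cap, so +1135 days → 15 July 2033.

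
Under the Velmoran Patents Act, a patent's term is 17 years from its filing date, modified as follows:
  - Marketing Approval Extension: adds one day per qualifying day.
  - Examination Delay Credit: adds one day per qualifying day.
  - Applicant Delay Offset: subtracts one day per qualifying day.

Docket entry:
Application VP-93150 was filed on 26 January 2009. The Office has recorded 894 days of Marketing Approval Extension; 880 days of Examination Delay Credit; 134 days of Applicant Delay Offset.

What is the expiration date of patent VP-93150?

Base term: filing date + 17 years → 26 January 2026.
Marketing Approval Extension: +894 days → 8 July 2028.
Examination Delay Credit: +880 days → 5 December 2030.
Applicant Delay Offset: −134 days → 24 July 2030.

2030-07-24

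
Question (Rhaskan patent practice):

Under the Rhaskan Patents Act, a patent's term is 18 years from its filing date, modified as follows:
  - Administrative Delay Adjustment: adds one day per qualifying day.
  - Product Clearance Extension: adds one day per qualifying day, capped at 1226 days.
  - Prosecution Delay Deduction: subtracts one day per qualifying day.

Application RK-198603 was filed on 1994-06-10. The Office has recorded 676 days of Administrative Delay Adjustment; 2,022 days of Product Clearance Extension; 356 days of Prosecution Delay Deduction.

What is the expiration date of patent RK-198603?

Base term: filing date + 18 years → 10 June 2012.
Administrative Delay Adjustment: +676 days → 17 April 2014.
Product Clearance Extension: 2022 days claimed exceeds the 1226-day cap, so +1226 days → 25 August 2017.
Prosecution Delay Deduction: −356 days → 3 September 2016.

September 3, 2016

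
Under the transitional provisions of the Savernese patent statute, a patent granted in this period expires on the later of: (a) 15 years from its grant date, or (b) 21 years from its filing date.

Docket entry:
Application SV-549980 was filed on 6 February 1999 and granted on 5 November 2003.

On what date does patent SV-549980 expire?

2020-02-06

(a) grant + 15 years → 5 November 2018.
(b) filing + 21 years → 6 February 2020.
Later of the two: 6 February 2020.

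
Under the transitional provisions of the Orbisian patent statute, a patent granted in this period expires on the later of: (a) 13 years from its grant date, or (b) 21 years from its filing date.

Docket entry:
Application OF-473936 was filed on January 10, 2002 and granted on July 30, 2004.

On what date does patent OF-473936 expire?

(a) grant + 13 years → 30 July 2017.
(b) filing + 21 years → 10 January 2023.
Later of the two: 10 January 2023.

2023-01-10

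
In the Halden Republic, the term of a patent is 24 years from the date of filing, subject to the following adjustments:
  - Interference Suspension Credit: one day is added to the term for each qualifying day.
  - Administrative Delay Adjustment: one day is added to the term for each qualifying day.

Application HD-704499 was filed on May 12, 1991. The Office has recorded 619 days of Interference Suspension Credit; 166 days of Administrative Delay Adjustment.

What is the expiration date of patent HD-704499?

July 5, 2017

Base term: filing date + 24 years → 12 May 2015.
Interference Suspension Credit: +619 days → 20 January 2017.
Administrative Delay Adjustment: +166 days → 5 July 2017.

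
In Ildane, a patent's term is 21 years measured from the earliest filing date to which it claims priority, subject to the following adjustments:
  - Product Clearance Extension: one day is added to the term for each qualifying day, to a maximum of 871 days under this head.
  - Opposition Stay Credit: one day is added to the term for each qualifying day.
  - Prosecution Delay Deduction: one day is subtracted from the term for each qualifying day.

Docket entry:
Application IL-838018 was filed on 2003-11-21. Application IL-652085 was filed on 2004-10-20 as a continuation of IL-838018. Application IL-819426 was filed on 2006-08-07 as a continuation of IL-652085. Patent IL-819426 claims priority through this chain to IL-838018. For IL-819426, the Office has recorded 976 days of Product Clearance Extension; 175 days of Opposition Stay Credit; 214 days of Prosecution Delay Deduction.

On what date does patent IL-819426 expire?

Earliest priority filing: 21 November 2003.
Base term: 21 November 2003 + 21 years → 21 November 2024.
Product Clearance Extension: 976 days claimed exceeds the 871-day cap, so +871 days → 11 April 2027.
Opposition Stay Credit: +175 days → 3 October 2027.
Prosecution Delay Deduction: −214 days → 3 March 2027.

2027-03-03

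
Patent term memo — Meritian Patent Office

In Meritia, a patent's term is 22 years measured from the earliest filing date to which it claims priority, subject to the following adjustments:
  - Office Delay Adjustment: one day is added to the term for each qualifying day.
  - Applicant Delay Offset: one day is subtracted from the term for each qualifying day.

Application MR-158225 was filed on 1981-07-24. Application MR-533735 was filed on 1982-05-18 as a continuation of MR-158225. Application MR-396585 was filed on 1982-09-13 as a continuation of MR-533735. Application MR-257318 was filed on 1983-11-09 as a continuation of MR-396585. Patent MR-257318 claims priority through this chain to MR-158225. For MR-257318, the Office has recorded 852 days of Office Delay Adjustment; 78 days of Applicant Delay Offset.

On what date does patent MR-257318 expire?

September 5, 2005

Earliest priority filing: 24 July 1981.
Base term: 24 July 1981 + 22 years → 24 July 2003.
Office Delay Adjustment: +852 days → 22 November 2005.
Applicant Delay Offset: −78 days → 5 September 2005.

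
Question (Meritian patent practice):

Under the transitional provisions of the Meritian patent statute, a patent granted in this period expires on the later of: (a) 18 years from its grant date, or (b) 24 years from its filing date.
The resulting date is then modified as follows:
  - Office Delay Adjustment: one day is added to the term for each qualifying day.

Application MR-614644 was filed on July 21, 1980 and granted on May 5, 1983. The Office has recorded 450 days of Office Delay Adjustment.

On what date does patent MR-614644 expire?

(a) grant + 18 years → 5 May 2001.
(b) filing + 24 years → 21 July 2004.
Later of the two: 21 July 2004.
Office Delay Adjustment: +450 days → 14 October 2005.

October 14, 2005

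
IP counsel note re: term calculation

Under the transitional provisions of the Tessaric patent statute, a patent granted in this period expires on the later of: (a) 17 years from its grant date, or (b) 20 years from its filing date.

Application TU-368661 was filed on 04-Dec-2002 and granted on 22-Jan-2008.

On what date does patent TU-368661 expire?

(a) grant + 17 years → 22 January 2025.
(b) filing + 20 years → 4 December 2022.
Later of the two: 22 January 2025.

January 22, 2025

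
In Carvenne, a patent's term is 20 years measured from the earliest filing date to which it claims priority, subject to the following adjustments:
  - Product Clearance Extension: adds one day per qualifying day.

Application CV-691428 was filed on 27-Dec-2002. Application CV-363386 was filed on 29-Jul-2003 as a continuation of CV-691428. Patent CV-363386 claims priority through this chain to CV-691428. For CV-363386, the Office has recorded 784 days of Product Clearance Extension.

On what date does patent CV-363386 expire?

Earliest priority filing: 27 December 2002.
Base term: 27 December 2002 + 20 years → 27 December 2022.
Product Clearance Extension: +784 days → 18 February 2025.

2025-02-18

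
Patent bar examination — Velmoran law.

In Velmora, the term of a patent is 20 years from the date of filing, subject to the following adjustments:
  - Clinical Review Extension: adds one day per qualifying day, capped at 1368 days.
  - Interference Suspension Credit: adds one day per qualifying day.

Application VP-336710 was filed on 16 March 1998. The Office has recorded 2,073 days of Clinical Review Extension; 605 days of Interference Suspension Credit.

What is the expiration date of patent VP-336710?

2023-08-10

Base term: filing date + 20 years → 16 March 2018.
Clinical Review Extension: 2073 days claimed exceeds the 1368-day cap, so +1368 days → 13 December 2021.
Interference Suspension Credit: +605 days → 10 August 2023.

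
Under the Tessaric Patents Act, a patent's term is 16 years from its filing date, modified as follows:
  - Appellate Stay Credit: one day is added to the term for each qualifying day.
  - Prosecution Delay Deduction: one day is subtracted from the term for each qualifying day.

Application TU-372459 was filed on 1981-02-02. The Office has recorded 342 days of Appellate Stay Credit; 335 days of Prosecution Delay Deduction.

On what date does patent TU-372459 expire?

Base term: filing date + 16 years → 2 February 1997.
Appellate Stay Credit: +342 days → 10 January 1998.
Prosecution Delay Deduction: −335 days → 9 February 1997.

1997-02-09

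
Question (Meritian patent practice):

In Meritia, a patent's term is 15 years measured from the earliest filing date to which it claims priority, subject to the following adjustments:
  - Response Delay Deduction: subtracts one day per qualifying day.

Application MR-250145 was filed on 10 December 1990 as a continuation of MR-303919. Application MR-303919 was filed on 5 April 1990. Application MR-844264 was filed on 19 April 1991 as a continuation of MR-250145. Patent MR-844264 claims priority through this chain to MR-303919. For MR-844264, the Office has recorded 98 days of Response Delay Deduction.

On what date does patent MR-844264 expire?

December 28, 2004

Earliest priority filing: 5 April 1990.
Base term: 5 April 1990 + 15 years → 5 April 2005.
Response Delay Deduction: −98 days → 28 December 2004.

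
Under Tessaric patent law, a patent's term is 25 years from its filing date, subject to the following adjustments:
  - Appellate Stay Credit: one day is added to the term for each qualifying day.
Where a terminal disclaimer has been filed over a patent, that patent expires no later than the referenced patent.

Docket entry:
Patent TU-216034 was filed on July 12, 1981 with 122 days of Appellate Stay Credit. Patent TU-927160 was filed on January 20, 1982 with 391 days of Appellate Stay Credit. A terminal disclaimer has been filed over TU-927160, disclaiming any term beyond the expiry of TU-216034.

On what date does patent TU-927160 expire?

November 11, 2006

Natural term of TU-927160:
  Base: filing + 25 years → 20 January 2007.
  Appellate Stay Credit: +391 days → 15 February 2008.
Expiry of referenced patent TU-216034:
  Base: filing + 25 years → 12 July 2006.
  Appellate Stay Credit: +122 days → 11 November 2006.
Terminal disclaimer: TU-927160 expires on the earlier of 15 February 2008 and 11 November 2006.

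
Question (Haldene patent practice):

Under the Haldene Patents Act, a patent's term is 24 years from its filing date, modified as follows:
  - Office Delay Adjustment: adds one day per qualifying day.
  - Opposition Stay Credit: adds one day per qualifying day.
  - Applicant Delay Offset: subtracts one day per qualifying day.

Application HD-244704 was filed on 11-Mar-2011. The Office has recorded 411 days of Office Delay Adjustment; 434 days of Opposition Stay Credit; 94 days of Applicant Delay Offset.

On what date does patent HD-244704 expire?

March 31, 2037

Base term: filing date + 24 years → 11 March 2035.
Office Delay Adjustment: +411 days → 25 April 2036.
Opposition Stay Credit: +434 days → 3 July 2037.
Applicant Delay Offset: −94 days → 31 March 2037.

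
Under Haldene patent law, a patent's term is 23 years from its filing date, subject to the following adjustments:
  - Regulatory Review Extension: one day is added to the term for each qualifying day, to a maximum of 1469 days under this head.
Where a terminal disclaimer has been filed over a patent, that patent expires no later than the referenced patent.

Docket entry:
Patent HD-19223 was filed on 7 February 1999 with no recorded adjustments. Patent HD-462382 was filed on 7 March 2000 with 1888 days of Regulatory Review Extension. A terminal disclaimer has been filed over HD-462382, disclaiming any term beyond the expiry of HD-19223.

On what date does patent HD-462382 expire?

Natural term of HD-462382:
  Base: filing + 23 years → 7 March 2023.
  Regulatory Review Extension: 1888 days claimed exceeds the 1469-day cap, so +1469 days → 15 March 2027.
Expiry of referenced patent HD-19223:
  Base: filing + 23 years → 7 February 2022.
Terminal disclaimer: HD-462382 expires on the earlier of 15 March 2027 and 7 February 2022.

2022-02-07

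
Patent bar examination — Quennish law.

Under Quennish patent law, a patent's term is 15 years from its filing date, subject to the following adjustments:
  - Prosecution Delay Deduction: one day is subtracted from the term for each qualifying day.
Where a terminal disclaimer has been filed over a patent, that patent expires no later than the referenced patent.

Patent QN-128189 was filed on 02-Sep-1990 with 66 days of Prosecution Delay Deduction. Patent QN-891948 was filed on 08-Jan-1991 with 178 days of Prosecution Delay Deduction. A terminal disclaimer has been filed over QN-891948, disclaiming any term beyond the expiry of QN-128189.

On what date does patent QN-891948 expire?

Natural term of QN-891948:
  Base: filing + 15 years → 8 January 2006.
  Prosecution Delay Deduction: −178 days → 14 July 2005.
Expiry of referenced patent QN-128189:
  Base: filing + 15 years → 2 September 2005.
  Prosecution Delay Deduction: −66 days → 28 June 2005.
Terminal disclaimer: QN-891948 expires on the earlier of 14 July 2005 and 28 June 2005.

2005-06-28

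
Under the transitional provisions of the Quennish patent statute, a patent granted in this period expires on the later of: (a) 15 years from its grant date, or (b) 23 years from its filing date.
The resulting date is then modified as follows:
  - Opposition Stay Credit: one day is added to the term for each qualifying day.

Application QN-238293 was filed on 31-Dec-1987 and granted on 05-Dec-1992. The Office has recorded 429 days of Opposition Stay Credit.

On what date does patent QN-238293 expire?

(a) grant + 15 years → 5 December 2007.
(b) filing + 23 years → 31 December 2010.
Later of the two: 31 December 2010.
Opposition Stay Credit: +429 days → 4 March 2012.

March 4, 2012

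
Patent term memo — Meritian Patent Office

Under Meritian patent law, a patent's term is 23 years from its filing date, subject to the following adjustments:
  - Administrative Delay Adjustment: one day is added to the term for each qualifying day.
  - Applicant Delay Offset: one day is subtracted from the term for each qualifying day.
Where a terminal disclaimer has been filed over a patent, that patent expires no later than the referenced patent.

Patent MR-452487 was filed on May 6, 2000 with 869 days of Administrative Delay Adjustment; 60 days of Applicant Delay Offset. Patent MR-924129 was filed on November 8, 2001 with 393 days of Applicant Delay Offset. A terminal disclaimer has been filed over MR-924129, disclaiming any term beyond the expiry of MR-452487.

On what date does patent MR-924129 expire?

Natural term of MR-924129:
  Base: filing + 23 years → 8 November 2024.
  Applicant Delay Offset: −393 days → 12 October 2023.
Expiry of referenced patent MR-452487:
  Base: filing + 23 years → 6 May 2023.
  Administrative Delay Adjustment: +869 days → 21 September 2025.
  Applicant Delay Offset: −60 days → 23 July 2025.
Terminal disclaimer: MR-924129 expires on the earlier of 12 October 2023 and 23 July 2025.

2023-10-12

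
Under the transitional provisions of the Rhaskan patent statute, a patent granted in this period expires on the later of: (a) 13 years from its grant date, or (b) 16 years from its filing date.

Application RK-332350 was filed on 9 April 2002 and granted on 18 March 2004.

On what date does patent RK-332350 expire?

(a) grant + 13 years → 18 March 2017.
(b) filing + 16 years → 9 April 2018.
Later of the two: 9 April 2018.

2018-04-09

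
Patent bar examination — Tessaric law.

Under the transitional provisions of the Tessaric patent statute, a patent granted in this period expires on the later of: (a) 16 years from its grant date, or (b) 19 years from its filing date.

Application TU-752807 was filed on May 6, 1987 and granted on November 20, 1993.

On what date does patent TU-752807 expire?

(a) grant + 16 years → 20 November 2009.
(b) filing + 19 years → 6 May 2006.
Later of the two: 20 November 2009.

November 20, 2009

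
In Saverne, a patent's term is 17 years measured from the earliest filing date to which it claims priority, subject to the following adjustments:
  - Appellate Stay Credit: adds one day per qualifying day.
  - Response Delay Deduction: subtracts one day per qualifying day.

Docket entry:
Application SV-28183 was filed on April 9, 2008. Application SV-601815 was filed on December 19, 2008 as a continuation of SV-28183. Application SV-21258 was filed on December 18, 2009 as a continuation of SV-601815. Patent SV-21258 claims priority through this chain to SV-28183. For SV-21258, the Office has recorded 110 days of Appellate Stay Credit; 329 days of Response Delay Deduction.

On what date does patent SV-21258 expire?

Earliest priority filing: 9 April 2008.
Base term: 9 April 2008 + 17 years → 9 April 2025.
Appellate Stay Credit: +110 days → 28 July 2025.
Response Delay Deduction: −329 days → 2 September 2024.

September 2, 2024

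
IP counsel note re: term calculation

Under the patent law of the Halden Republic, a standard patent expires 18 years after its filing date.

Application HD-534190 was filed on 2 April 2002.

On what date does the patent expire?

April 2, 2020

Filing date + 18 years → 2 April 2020.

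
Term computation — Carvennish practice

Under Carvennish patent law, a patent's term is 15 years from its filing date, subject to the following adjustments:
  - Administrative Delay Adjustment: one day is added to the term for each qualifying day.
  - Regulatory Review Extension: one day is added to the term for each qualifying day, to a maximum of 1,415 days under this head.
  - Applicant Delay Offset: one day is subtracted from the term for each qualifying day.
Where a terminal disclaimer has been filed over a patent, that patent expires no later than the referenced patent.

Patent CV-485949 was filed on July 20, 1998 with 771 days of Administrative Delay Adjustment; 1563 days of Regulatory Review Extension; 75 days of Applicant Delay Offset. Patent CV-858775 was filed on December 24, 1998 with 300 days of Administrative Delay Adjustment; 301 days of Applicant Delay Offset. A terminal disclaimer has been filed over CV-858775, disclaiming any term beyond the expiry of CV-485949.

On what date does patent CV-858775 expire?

Natural term of CV-858775:
  Base: filing + 15 years → 24 December 2013.
  Administrative Delay Adjustment: +300 days → 20 October 2014.
  Applicant Delay Offset: −301 days → 23 December 2013.
Expiry of referenced patent CV-485949:
  Base: filing + 15 years → 20 July 2013.
  Administrative Delay Adjustment: +771 days → 30 August 2015.
  Regulatory Review Extension: 1563 days claimed exceeds the 1415-day cap, so +1415 days → 15 July 2019.
  Applicant Delay Offset: −75 days → 1 May 2019.
Terminal disclaimer: CV-858775 expires on the earlier of 23 December 2013 and 1 May 2019.

December 23, 2013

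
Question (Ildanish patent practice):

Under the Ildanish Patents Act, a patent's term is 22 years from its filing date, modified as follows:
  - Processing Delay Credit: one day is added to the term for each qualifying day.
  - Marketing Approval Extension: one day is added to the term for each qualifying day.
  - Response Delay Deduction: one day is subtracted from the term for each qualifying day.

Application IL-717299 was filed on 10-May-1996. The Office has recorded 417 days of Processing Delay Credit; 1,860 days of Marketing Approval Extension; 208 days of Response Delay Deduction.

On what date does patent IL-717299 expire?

Base term: filing date + 22 years → 10 May 2018.
Processing Delay Credit: +417 days → 1 July 2019.
Marketing Approval Extension: +1860 days → 3 August 2024.
Response Delay Deduction: −208 days → 8 January 2024.

January 8, 2024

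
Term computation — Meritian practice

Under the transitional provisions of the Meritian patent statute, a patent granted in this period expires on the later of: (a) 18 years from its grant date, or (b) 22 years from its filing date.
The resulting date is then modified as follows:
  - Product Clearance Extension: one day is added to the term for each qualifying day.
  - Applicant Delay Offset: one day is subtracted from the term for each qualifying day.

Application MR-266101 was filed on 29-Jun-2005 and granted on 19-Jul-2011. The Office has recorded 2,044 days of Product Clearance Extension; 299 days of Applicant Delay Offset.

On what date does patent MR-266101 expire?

(a) grant + 18 years → 19 July 2029.
(b) filing + 22 years → 29 June 2027.
Later of the two: 19 July 2029.
Product Clearance Extension: +2044 days → 22 February 2035.
Applicant Delay Offset: −299 days → 29 April 2034.

2034-04-29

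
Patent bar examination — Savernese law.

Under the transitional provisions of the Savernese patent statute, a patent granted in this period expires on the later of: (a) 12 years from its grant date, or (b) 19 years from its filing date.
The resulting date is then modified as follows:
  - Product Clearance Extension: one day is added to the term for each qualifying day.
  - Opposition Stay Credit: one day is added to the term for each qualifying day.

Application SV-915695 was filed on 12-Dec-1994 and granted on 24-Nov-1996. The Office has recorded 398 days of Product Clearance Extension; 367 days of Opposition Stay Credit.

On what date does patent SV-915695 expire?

January 16, 2016

(a) grant + 12 years → 24 November 2008.
(b) filing + 19 years → 12 December 2013.
Later of the two: 12 December 2013.
Product Clearance Extension: +398 days → 14 January 2015.
Opposition Stay Credit: +367 days → 16 January 2016.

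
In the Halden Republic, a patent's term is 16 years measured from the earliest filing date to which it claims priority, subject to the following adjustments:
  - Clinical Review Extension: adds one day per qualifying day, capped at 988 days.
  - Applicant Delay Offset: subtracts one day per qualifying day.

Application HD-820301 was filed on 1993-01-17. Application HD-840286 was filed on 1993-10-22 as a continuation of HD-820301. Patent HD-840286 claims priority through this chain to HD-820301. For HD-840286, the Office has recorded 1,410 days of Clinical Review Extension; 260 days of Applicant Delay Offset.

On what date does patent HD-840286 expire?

2011-01-15

Earliest priority filing: 17 January 1993.
Base term: 17 January 1993 + 16 years → 17 January 2009.
Clinical Review Extension: 1410 days claimed exceeds the 988-day cap, so +988 days → 2 October 2011.
Applicant Delay Offset: −260 days → 15 January 2011.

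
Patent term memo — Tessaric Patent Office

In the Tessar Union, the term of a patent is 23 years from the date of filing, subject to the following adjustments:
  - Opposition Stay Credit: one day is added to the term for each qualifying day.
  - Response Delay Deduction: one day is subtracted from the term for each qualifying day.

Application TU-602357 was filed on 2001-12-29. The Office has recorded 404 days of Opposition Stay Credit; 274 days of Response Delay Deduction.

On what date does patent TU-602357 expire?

2025-05-08

Base term: filing date + 23 years → 29 December 2024.
Opposition Stay Credit: +404 days → 6 February 2026.
Response Delay Deduction: −274 days → 8 May 2025.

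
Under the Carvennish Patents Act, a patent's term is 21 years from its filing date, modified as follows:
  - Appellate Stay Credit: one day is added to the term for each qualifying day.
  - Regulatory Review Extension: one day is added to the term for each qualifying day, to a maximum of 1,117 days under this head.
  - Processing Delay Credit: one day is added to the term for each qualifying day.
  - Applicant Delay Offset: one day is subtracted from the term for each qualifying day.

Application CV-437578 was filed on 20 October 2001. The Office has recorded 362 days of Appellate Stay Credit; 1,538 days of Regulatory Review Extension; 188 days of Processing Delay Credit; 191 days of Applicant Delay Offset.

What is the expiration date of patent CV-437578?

Base term: filing date + 21 years → 20 October 2022.
Appellate Stay Credit: +362 days → 17 October 2023.
Regulatory Review Extension: 1538 days claimed exceeds the 1117-day cap, so +1117 days → 7 November 2026.
Processing Delay Credit: +188 days → 14 May 2027.
Applicant Delay Offset: −191 days → 4 November 2026.

2026-11-04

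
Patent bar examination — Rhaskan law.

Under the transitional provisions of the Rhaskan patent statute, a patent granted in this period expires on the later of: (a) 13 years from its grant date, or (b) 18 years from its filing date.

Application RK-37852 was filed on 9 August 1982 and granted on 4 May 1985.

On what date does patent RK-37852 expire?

(a) grant + 13 years → 4 May 1998.
(b) filing + 18 years → 9 August 2000.
Later of the two: 9 August 2000.

August 9, 2000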